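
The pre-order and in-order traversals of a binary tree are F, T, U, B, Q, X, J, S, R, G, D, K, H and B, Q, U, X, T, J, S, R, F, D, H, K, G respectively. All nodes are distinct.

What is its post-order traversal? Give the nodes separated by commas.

The first element of pre-order is the root; it splits in-order into left and right subtrees.
Root F: left subtree has 8 nodes {B, Q, U, X, T, J, S, R}, right has 4 {D, H, K, G}.
  Root T: left subtree has 4 nodes {B, Q, U, X}, right has 3 {J, S, R}.
    Root U: left subtree has 2 nodes {B, Q}, right has 1 {X}.
      Root B: left subtree has 0 nodes { }, right has 1 {Q}.
    Root J: left subtree has 0 nodes { }, right has 2 {S, R}.
      Root S: left subtree has 0 nodes { }, right has 1 {R}.
  Root G: left subtree has 3 nodes {D, H, K}, right has 0 { }.
    Root D: left subtree has 0 nodes { }, right has 2 {H, K}.
      Root K: left subtree has 1 node {H}, right has 0 { }.

Q, B, X, U, R, S, J, T, H, K, D, G, F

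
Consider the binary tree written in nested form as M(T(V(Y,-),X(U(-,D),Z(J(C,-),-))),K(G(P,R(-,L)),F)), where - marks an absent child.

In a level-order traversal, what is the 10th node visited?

Z

Level-order visits nodes level by level from the root, left to right within each level.
Level 0: M
Level 1: T, K
Level 2: V, X, G, F
Level 3: Y, U, Z, P, R
Level 4: D, J, L
Level 5: C
Full level-order sequence: M, T, K, V, X, G, F, Y, U, Z, P, R, D, J, L, C.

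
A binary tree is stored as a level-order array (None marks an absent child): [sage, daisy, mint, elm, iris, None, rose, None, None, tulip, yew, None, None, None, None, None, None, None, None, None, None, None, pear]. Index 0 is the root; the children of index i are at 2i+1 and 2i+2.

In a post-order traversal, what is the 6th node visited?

daisy

Post-order visits the left subtree, then the right subtree, then the node.
At sage: go left to daisy.
  At daisy: go left to elm.
    elm is a leaf — visit elm.
  At daisy: go right to iris.
    At iris: go left to tulip.
      tulip is a leaf — visit tulip.
    At iris: go right to yew.
      At yew: no left child.
      At yew: go right to pear.
        pear is a leaf — visit pear.
      Visit yew.
    Visit iris.
  Visit daisy.
At sage: go right to mint.
  At mint: no left child.
  At mint: go right to rose.
    rose is a leaf — visit rose.
  Visit mint.
Visit sage.
Full post-order sequence: elm, tulip, pear, yew, iris, daisy, rose, mint, sage.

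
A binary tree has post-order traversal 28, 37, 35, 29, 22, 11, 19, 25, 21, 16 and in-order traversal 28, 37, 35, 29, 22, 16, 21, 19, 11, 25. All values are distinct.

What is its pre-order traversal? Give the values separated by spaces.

16 22 29 35 37 28 21 25 19 11

The last element of post-order is the root; it splits in-order into left and right subtrees.
Root 16: left subtree has 5 nodes {28, 37, 35, 29, 22}, right has 4 {21, 19, 11, 25}.
  Root 22: left subtree has 4 nodes {28, 37, 35, 29}, right has 0 { }.
    Root 29: left subtree has 3 nodes {28, 37, 35}, right has 0 { }.
      Root 35: left subtree has 2 nodes {28, 37}, right has 0 { }.
        Root 37: left subtree has 1 node {28}, right has 0 { }.
  Root 21: left subtree has 0 nodes { }, right has 3 {19, 11, 25}.
    Root 25: left subtree has 2 nodes {19, 11}, right has 0 { }.
      Root 19: left subtree has 0 nodes { }, right has 1 {11}.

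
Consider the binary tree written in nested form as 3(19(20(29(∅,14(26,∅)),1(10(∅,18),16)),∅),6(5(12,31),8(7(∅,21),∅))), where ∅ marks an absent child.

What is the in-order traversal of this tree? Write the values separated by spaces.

29 26 14 20 10 18 1 16 19 3 12 5 31 6 7 21 8

In-order visits the left subtree, then the node, then the right subtree.
At 3: go left to 19.
  At 19: go left to 20.
    At 20: go left to 29.
      At 29: no left child.
      Visit 29.
      At 29: go right to 14.
        At 14: go left to 26.
          26 is a leaf — visit 26.
        Visit 14.
        At 14: no right child.
    Visit 20.
    At 20: go right to 1.
      At 1: go left to 10.
        At 10: no left child.
        Visit 10.
        At 10: go right to 18.
          18 is a leaf — visit 18.
      Visit 1.
      At 1: go right to 16.
        16 is a leaf — visit 16.
  Visit 19.
  At 19: no right child.
Visit 3.
At 3: go right to 6.
  At 6: go left to 5.
    At 5: go left to 12.
      12 is a leaf — visit 12.
    Visit 5.
    At 5: go right to 31.
      31 is a leaf — visit 31.
  Visit 6.
  At 6: go right to 8.
    At 8: go left to 7.
      At 7: no left child.
      Visit 7.
      At 7: go right to 21.
        21 is a leaf — visit 21.
    Visit 8.
    At 8: no right child.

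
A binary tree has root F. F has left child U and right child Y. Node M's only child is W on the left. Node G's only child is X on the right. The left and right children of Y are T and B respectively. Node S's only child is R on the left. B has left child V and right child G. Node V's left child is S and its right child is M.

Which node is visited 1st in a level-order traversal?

Level-order visits nodes level by level from the root, left to right within each level.
Level 0: F
Level 1: U, Y
Level 2: T, B
Level 3: V, G
Level 4: S, M, X
Level 5: R, W
Full level-order sequence: F, U, Y, T, B, V, G, S, M, X, R, W.

F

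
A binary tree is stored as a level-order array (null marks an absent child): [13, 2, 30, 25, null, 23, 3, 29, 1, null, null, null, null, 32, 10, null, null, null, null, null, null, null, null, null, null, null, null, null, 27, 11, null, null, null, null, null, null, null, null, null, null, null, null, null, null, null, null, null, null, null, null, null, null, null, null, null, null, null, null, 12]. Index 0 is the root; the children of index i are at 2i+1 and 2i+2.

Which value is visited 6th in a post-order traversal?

Post-order visits the left subtree, then the right subtree, then the node.
At 13: go left to 2.
  At 2: go left to 25.
    At 25: go left to 29.
      29 is a leaf — visit 29.
    At 25: go right to 1.
      1 is a leaf — visit 1.
    Visit 25.
  At 2: no right child.
  Visit 2.
At 13: go right to 30.
  At 30: go left to 23.
    23 is a leaf — visit 23.
  At 30: go right to 3.
    At 3: go left to 32.
      At 32: no left child.
      At 32: go right to 27.
        At 27: no left child.
        At 27: go right to 12.
          12 is a leaf — visit 12.
        Visit 27.
      Visit 32.
    At 3: go right to 10.
      At 10: go left to 11.
        11 is a leaf — visit 11.
      At 10: no right child.
      Visit 10.
    Visit 3.
  Visit 30.
Visit 13.
Full post-order sequence: 29, 1, 25, 2, 23, 12, 27, 32, 11, 10, 3, 30, 13.

12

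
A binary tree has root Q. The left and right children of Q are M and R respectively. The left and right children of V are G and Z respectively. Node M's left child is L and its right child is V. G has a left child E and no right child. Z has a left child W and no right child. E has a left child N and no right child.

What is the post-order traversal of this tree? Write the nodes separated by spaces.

L N E G W Z V M R Q

Post-order visits the left subtree, then the right subtree, then the node.
At Q: go left to M.
  At M: go left to L.
    L is a leaf — visit L.
  At M: go right to V.
    At V: go left to G.
      At G: go left to E.
        At E: go left to N.
          N is a leaf — visit N.
        At E: no right child.
        Visit E.
      At G: no right child.
      Visit G.
    At V: go right to Z.
      At Z: go left to W.
        W is a leaf — visit W.
      At Z: no right child.
      Visit Z.
    Visit V.
  Visit M.
At Q: go right to R.
  R is a leaf — visit R.
Visit Q.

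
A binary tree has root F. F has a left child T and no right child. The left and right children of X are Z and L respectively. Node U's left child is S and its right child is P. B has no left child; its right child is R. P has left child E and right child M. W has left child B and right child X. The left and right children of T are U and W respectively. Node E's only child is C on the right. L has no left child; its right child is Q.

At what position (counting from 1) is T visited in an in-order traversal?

In-order visits the left subtree, then the node, then the right subtree.
At F: go left to T.
  At T: go left to U.
    At U: go left to S.
      S is a leaf — visit S.
    Visit U.
    At U: go right to P.
      At P: go left to E.
        At E: no left child.
        Visit E.
        At E: go right to C.
          C is a leaf — visit C.
      Visit P.
      At P: go right to M.
        M is a leaf — visit M.
  Visit T.
  At T: go right to W.
    At W: go left to B.
      At B: no left child.
      Visit B.
      At B: go right to R.
        R is a leaf — visit R.
    Visit W.
    At W: go right to X.
      At X: go left to Z.
        Z is a leaf — visit Z.
      Visit X.
      At X: go right to L.
        At L: no left child.
        Visit L.
        At L: go right to Q.
          Q is a leaf — visit Q.
Visit F.
At F: no right child.
Full in-order sequence: S, U, E, C, P, M, T, B, R, W, Z, X, L, Q, F.

7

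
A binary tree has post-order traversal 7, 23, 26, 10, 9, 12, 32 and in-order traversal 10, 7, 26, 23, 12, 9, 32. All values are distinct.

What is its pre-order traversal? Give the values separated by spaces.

32 12 10 26 7 23 9

The last element of post-order is the root; it splits in-order into left and right subtrees.
Root 32: left subtree has 6 nodes {10, 7, 26, 23, 12, 9}, right has 0 { }.
  Root 12: left subtree has 4 nodes {10, 7, 26, 23}, right has 1 {9}.
    Root 10: left subtree has 0 nodes { }, right has 3 {7, 26, 23}.
      Root 26: left subtree has 1 node {7}, right has 1 {23}.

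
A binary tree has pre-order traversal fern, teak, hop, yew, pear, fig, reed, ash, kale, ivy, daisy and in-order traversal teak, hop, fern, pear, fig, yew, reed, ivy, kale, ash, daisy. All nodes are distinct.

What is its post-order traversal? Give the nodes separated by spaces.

The first element of pre-order is the root; it splits in-order into left and right subtrees.
Root fern: left subtree has 2 nodes {teak, hop}, right has 8 {pear, fig, yew, reed, ivy, kale, ash, daisy}.
  Root teak: left subtree has 0 nodes { }, right has 1 {hop}.
  Root yew: left subtree has 2 nodes {pear, fig}, right has 5 {reed, ivy, kale, ash, daisy}.
    Root pear: left subtree has 0 nodes { }, right has 1 {fig}.
    Root reed: left subtree has 0 nodes { }, right has 4 {ivy, kale, ash, daisy}.
      Root ash: left subtree has 2 nodes {ivy, kale}, right has 1 {daisy}.
        Root kale: left subtree has 1 node {ivy}, right has 0 { }.

hop teak fig pear ivy kale daisy ash reed yew fern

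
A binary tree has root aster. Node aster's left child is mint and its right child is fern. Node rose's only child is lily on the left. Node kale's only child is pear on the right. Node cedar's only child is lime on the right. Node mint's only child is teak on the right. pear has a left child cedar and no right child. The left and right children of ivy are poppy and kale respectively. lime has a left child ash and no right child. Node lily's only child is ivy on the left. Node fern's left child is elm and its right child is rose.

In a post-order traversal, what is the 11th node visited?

Post-order visits the left subtree, then the right subtree, then the node.
At aster: go left to mint.
  At mint: no left child.
  At mint: go right to teak.
    teak is a leaf — visit teak.
  Visit mint.
At aster: go right to fern.
  At fern: go left to elm.
    elm is a leaf — visit elm.
  At fern: go right to rose.
    At rose: go left to lily.
      At lily: go left to ivy.
        At ivy: go left to poppy.
          poppy is a leaf — visit poppy.
        At ivy: go right to kale.
          At kale: no left child.
          At kale: go right to pear.
            At pear: go left to cedar.
              At cedar: no left child.
              At cedar: go right to lime.
                At lime: go left to ash.
                  ash is a leaf — visit ash.
                At lime: no right child.
                Visit lime.
              Visit cedar.
            At pear: no right child.
            Visit pear.
          Visit kale.
        Visit ivy.
      At lily: no right child.
      Visit lily.
    At rose: no right child.
    Visit rose.
  Visit fern.
Visit aster.
Full post-order sequence: teak, mint, elm, poppy, ash, lime, cedar, pear, kale, ivy, lily, rose, fern, aster.

lily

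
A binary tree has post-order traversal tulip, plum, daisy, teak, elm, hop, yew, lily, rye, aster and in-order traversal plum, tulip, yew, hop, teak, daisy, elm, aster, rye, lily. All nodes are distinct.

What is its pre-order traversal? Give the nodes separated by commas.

The last element of post-order is the root; it splits in-order into left and right subtrees.
Root aster: left subtree has 7 nodes {plum, tulip, yew, hop, teak, daisy, elm}, right has 2 {rye, lily}.
  Root yew: left subtree has 2 nodes {plum, tulip}, right has 4 {hop, teak, daisy, elm}.
    Root plum: left subtree has 0 nodes { }, right has 1 {tulip}.
    Root hop: left subtree has 0 nodes { }, right has 3 {teak, daisy, elm}.
      Root elm: left subtree has 2 nodes {teak, daisy}, right has 0 { }.
        Root teak: left subtree has 0 nodes { }, right has 1 {daisy}.
  Root rye: left subtree has 0 nodes { }, right has 1 {lily}.

aster, yew, plum, tulip, hop, elm, teak, daisy, rye, lily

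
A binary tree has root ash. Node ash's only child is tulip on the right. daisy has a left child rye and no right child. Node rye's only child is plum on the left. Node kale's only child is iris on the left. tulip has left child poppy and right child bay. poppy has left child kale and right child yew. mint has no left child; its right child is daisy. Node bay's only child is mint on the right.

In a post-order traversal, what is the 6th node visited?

rye

Post-order visits the left subtree, then the right subtree, then the node.
At ash: no left child.
At ash: go right to tulip.
  At tulip: go left to poppy.
    At poppy: go left to kale.
      At kale: go left to iris.
        iris is a leaf — visit iris.
      At kale: no right child.
      Visit kale.
    At poppy: go right to yew.
      yew is a leaf — visit yew.
    Visit poppy.
  At tulip: go right to bay.
    At bay: no left child.
    At bay: go right to mint.
      At mint: no left child.
      At mint: go right to daisy.
        At daisy: go left to rye.
          At rye: go left to plum.
            plum is a leaf — visit plum.
          At rye: no right child.
          Visit rye.
        At daisy: no right child.
        Visit daisy.
      Visit mint.
    Visit bay.
  Visit tulip.
Visit ash.
Full post-order sequence: iris, kale, yew, poppy, plum, rye, daisy, mint, bay, tulip, ash.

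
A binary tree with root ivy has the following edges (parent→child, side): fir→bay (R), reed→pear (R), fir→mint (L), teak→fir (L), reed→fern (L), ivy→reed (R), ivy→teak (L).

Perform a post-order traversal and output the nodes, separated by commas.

Post-order visits the left subtree, then the right subtree, then the node.
At ivy: go left to teak.
  At teak: go left to fir.
    At fir: go left to mint.
      mint is a leaf — visit mint.
    At fir: go right to bay.
      bay is a leaf — visit bay.
    Visit fir.
  At teak: no right child.
  Visit teak.
At ivy: go right to reed.
  At reed: go left to fern.
    fern is a leaf — visit fern.
  At reed: go right to pear.
    pear is a leaf — visit pear.
  Visit reed.
Visit ivy.

mint, bay, fir, teak, fern, pear, reed, ivy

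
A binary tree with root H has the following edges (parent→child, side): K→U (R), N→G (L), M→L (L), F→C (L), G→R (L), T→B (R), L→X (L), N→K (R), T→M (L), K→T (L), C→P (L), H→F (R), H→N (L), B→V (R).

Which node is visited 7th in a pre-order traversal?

Pre-order visits the node, then its left subtree, then its right subtree.
Visit H.
At H: go left to N.
  Visit N.
  At N: go left to G.
    Visit G.
    At G: go left to R.
      R is a leaf — visit R.
    At G: no right child.
  At N: go right to K.
    Visit K.
    At K: go left to T.
      Visit T.
      At T: go left to M.
        Visit M.
        At M: go left to L.
          Visit L.
          At L: go left to X.
            X is a leaf — visit X.
          At L: no right child.
        At M: no right child.
      At T: go right to B.
        Visit B.
        At B: no left child.
        At B: go right to V.
          V is a leaf — visit V.
    At K: go right to U.
      U is a leaf — visit U.
At H: go right to F.
  Visit F.
  At F: go left to C.
    Visit C.
    At C: go left to P.
      P is a leaf — visit P.
    At C: no right child.
  At F: no right child.
Full pre-order sequence: H, N, G, R, K, T, M, L, X, B, V, U, F, C, P.

M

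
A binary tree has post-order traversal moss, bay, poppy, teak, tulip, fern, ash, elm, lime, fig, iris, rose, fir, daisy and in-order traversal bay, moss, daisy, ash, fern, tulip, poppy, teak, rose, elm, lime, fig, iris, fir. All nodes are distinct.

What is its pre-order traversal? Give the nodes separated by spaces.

daisy bay moss fir rose ash fern tulip teak poppy iris fig lime elm

The last element of post-order is the root; it splits in-order into left and right subtrees.
Root daisy: left subtree has 2 nodes {bay, moss}, right has 11 {ash, fern, tulip, poppy, teak, rose, elm, lime, fig, iris, fir}.
  Root bay: left subtree has 0 nodes { }, right has 1 {moss}.
  Root fir: left subtree has 10 nodes {ash, fern, tulip, poppy, teak, rose, elm, lime, fig, iris}, right has 0 { }.
    Root rose: left subtree has 5 nodes {ash, fern, tulip, poppy, teak}, right has 4 {elm, lime, fig, iris}.
      Root ash: left subtree has 0 nodes { }, right has 4 {fern, tulip, poppy, teak}.
        Root fern: left subtree has 0 nodes { }, right has 3 {tulip, poppy, teak}.
          Root tulip: left subtree has 0 nodes { }, right has 2 {poppy, teak}.
            Root teak: left subtree has 1 node {poppy}, right has 0 { }.
      Root iris: left subtree has 3 nodes {elm, lime, fig}, right has 0 { }.
        Root fig: left subtree has 2 nodes {elm, lime}, right has 0 { }.
          Root lime: left subtree has 1 node {elm}, right has 0 { }.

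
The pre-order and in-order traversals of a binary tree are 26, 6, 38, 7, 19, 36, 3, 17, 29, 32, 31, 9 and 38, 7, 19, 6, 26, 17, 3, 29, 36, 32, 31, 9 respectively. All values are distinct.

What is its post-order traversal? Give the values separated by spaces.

19 7 38 6 17 29 3 9 31 32 36 26

The first element of pre-order is the root; it splits in-order into left and right subtrees.
Root 26: left subtree has 4 nodes {38, 7, 19, 6}, right has 7 {17, 3, 29, 36, 32, 31, 9}.
  Root 6: left subtree has 3 nodes {38, 7, 19}, right has 0 { }.
    Root 38: left subtree has 0 nodes { }, right has 2 {7, 19}.
      Root 7: left subtree has 0 nodes { }, right has 1 {19}.
  Root 36: left subtree has 3 nodes {17, 3, 29}, right has 3 {32, 31, 9}.
    Root 3: left subtree has 1 node {17}, right has 1 {29}.
    Root 32: left subtree has 0 nodes { }, right has 2 {31, 9}.
      Root 31: left subtree has 0 nodes { }, right has 1 {9}.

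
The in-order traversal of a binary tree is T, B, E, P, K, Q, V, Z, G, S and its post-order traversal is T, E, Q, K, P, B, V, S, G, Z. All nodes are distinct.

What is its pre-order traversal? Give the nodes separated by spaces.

Z V B T P E K Q G S

The last element of post-order is the root; it splits in-order into left and right subtrees.
Root Z: left subtree has 7 nodes {T, B, E, P, K, Q, V}, right has 2 {G, S}.
  Root V: left subtree has 6 nodes {T, B, E, P, K, Q}, right has 0 { }.
    Root B: left subtree has 1 node {T}, right has 4 {E, P, K, Q}.
      Root P: left subtree has 1 node {E}, right has 2 {K, Q}.
        Root K: left subtree has 0 nodes { }, right has 1 {Q}.
  Root G: left subtree has 0 nodes { }, right has 1 {S}.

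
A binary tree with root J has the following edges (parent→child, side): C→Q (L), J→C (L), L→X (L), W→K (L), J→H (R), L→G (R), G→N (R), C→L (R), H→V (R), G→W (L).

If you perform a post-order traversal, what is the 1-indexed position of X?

Post-order visits the left subtree, then the right subtree, then the node.
At J: go left to C.
  At C: go left to Q.
    Q is a leaf — visit Q.
  At C: go right to L.
    At L: go left to X.
      X is a leaf — visit X.
    At L: go right to G.
      At G: go left to W.
        At W: go left to K.
          K is a leaf — visit K.
        At W: no right child.
        Visit W.
      At G: go right to N.
        N is a leaf — visit N.
      Visit G.
    Visit L.
  Visit C.
At J: go right to H.
  At H: no left child.
  At H: go right to V.
    V is a leaf — visit V.
  Visit H.
Visit J.
Full post-order sequence: Q, X, K, W, N, G, L, C, V, H, J.

2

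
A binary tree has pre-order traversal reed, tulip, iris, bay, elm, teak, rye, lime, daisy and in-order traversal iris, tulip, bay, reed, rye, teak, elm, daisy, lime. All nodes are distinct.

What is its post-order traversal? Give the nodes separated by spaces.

iris bay tulip rye teak daisy lime elm reed

The first element of pre-order is the root; it splits in-order into left and right subtrees.
Root reed: left subtree has 3 nodes {iris, tulip, bay}, right has 5 {rye, teak, elm, daisy, lime}.
  Root tulip: left subtree has 1 node {iris}, right has 1 {bay}.
  Root elm: left subtree has 2 nodes {rye, teak}, right has 2 {daisy, lime}.
    Root teak: left subtree has 1 node {rye}, right has 0 { }.
    Root lime: left subtree has 1 node {daisy}, right has 0 { }.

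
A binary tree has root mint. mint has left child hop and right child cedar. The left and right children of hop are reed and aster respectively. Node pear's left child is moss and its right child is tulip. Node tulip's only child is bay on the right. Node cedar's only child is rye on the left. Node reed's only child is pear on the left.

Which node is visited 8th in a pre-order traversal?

Pre-order visits the node, then its left subtree, then its right subtree.
Visit mint.
At mint: go left to hop.
  Visit hop.
  At hop: go left to reed.
    Visit reed.
    At reed: go left to pear.
      Visit pear.
      At pear: go left to moss.
        moss is a leaf — visit moss.
      At pear: go right to tulip.
        Visit tulip.
        At tulip: no left child.
        At tulip: go right to bay.
          bay is a leaf — visit bay.
    At reed: no right child.
  At hop: go right to aster.
    aster is a leaf — visit aster.
At mint: go right to cedar.
  Visit cedar.
  At cedar: go left to rye.
    rye is a leaf — visit rye.
  At cedar: no right child.
Full pre-order sequence: mint, hop, reed, pear, moss, tulip, bay, aster, cedar, rye.

aster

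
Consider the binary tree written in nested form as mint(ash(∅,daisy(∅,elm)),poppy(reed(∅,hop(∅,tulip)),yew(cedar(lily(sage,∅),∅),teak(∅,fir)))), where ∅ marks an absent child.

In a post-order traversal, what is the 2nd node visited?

daisy

Post-order visits the left subtree, then the right subtree, then the node.
At mint: go left to ash.
  At ash: no left child.
  At ash: go right to daisy.
    At daisy: no left child.
    At daisy: go right to elm.
      elm is a leaf — visit elm.
    Visit daisy.
  Visit ash.
At mint: go right to poppy.
  At poppy: go left to reed.
    At reed: no left child.
    At reed: go right to hop.
      At hop: no left child.
      At hop: go right to tulip.
        tulip is a leaf — visit tulip.
      Visit hop.
    Visit reed.
  At poppy: go right to yew.
    At yew: go left to cedar.
      At cedar: go left to lily.
        At lily: go left to sage.
          sage is a leaf — visit sage.
        At lily: no right child.
        Visit lily.
      At cedar: no right child.
      Visit cedar.
    At yew: go right to teak.
      At teak: no left child.
      At teak: go right to fir.
        fir is a leaf — visit fir.
      Visit teak.
    Visit yew.
  Visit poppy.
Visit mint.
Full post-order sequence: elm, daisy, ash, tulip, hop, reed, sage, lily, cedar, fir, teak, yew, poppy, mint.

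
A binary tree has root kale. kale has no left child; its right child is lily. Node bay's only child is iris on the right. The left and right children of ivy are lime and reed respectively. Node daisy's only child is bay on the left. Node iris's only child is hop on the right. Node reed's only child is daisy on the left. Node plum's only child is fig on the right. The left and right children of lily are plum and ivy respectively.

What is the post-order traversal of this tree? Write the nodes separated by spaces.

Post-order visits the left subtree, then the right subtree, then the node.
At kale: no left child.
At kale: go right to lily.
  At lily: go left to plum.
    At plum: no left child.
    At plum: go right to fig.
      fig is a leaf — visit fig.
    Visit plum.
  At lily: go right to ivy.
    At ivy: go left to lime.
      lime is a leaf — visit lime.
    At ivy: go right to reed.
      At reed: go left to daisy.
        At daisy: go left to bay.
          At bay: no left child.
          At bay: go right to iris.
            At iris: no left child.
            At iris: go right to hop.
              hop is a leaf — visit hop.
            Visit iris.
          Visit bay.
        At daisy: no right child.
        Visit daisy.
      At reed: no right child.
      Visit reed.
    Visit ivy.
  Visit lily.
Visit kale.

fig plum lime hop iris bay daisy reed ivy lily kale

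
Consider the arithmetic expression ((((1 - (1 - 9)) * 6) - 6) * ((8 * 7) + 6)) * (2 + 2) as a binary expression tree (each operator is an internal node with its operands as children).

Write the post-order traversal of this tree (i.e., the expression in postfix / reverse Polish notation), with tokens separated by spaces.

Post-order on an expression tree gives postfix notation: for each operator, emit left operand, right operand, then the operator.

1 1 9 - - 6 * 6 - 8 7 * 6 + * 2 2 + *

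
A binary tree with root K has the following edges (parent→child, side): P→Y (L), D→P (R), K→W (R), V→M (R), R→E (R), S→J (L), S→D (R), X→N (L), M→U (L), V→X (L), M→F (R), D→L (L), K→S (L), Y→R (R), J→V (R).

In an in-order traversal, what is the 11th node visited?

In-order visits the left subtree, then the node, then the right subtree.
At K: go left to S.
  At S: go left to J.
    At J: no left child.
    Visit J.
    At J: go right to V.
      At V: go left to X.
        At X: go left to N.
          N is a leaf — visit N.
        Visit X.
        At X: no right child.
      Visit V.
      At V: go right to M.
        At M: go left to U.
          U is a leaf — visit U.
        Visit M.
        At M: go right to F.
          F is a leaf — visit F.
  Visit S.
  At S: go right to D.
    At D: go left to L.
      L is a leaf — visit L.
    Visit D.
    At D: go right to P.
      At P: go left to Y.
        At Y: no left child.
        Visit Y.
        At Y: go right to R.
          At R: no left child.
          Visit R.
          At R: go right to E.
            E is a leaf — visit E.
      Visit P.
      At P: no right child.
Visit K.
At K: go right to W.
  W is a leaf — visit W.
Full in-order sequence: J, N, X, V, U, M, F, S, L, D, Y, R, E, P, K, W.

Y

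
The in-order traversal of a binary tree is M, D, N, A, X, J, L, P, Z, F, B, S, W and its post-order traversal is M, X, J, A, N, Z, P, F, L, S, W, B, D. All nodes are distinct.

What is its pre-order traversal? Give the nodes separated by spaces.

The last element of post-order is the root; it splits in-order into left and right subtrees.
Root D: left subtree has 1 node {M}, right has 11 {N, A, X, J, L, P, Z, F, B, S, W}.
  Root B: left subtree has 8 nodes {N, A, X, J, L, P, Z, F}, right has 2 {S, W}.
    Root L: left subtree has 4 nodes {N, A, X, J}, right has 3 {P, Z, F}.
      Root N: left subtree has 0 nodes { }, right has 3 {A, X, J}.
        Root A: left subtree has 0 nodes { }, right has 2 {X, J}.
          Root J: left subtree has 1 node {X}, right has 0 { }.
      Root F: left subtree has 2 nodes {P, Z}, right has 0 { }.
        Root P: left subtree has 0 nodes { }, right has 1 {Z}.
    Root W: left subtree has 1 node {S}, right has 0 { }.

D M B L N A J X F P Z W S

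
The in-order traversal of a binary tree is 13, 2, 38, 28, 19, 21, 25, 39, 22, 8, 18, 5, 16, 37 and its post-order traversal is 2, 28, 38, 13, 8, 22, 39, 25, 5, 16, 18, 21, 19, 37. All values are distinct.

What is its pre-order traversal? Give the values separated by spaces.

37 19 13 38 2 28 21 18 25 39 22 8 16 5

The last element of post-order is the root; it splits in-order into left and right subtrees.
Root 37: left subtree has 13 nodes {13, 2, 38, 28, 19, 21, 25, 39, 22, 8, 18, 5, 16}, right has 0 { }.
  Root 19: left subtree has 4 nodes {13, 2, 38, 28}, right has 8 {21, 25, 39, 22, 8, 18, 5, 16}.
    Root 13: left subtree has 0 nodes { }, right has 3 {2, 38, 28}.
      Root 38: left subtree has 1 node {2}, right has 1 {28}.
    Root 21: left subtree has 0 nodes { }, right has 7 {25, 39, 22, 8, 18, 5, 16}.
      Root 18: left subtree has 4 nodes {25, 39, 22, 8}, right has 2 {5, 16}.
        Root 25: left subtree has 0 nodes { }, right has 3 {39, 22, 8}.
          Root 39: left subtree has 0 nodes { }, right has 2 {22, 8}.
            Root 22: left subtree has 0 nodes { }, right has 1 {8}.
        Root 16: left subtree has 1 node {5}, right has 0 { }.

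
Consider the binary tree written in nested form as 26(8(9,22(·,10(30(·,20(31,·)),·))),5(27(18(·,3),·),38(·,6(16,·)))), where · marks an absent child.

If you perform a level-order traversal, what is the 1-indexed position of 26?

1

Level-order visits nodes level by level from the root, left to right within each level.
Level 0: 26
Level 1: 8, 5
Level 2: 9, 22, 27, 38
Level 3: 10, 18, 6
Level 4: 30, 3, 16
Level 5: 20
Level 6: 31
Full level-order sequence: 26, 8, 5, 9, 22, 27, 38, 10, 18, 6, 30, 3, 16, 20, 31.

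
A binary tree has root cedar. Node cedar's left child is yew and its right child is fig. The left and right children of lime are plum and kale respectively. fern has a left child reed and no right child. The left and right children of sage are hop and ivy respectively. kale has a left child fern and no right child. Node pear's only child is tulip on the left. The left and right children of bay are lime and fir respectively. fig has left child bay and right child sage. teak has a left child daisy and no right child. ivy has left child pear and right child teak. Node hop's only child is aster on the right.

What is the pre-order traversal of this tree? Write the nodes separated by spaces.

cedar yew fig bay lime plum kale fern reed fir sage hop aster ivy pear tulip teak daisy

Pre-order visits the node, then its left subtree, then its right subtree.
Visit cedar.
At cedar: go left to yew.
  yew is a leaf — visit yew.
At cedar: go right to fig.
  Visit fig.
  At fig: go left to bay.
    Visit bay.
    At bay: go left to lime.
      Visit lime.
      At lime: go left to plum.
        plum is a leaf — visit plum.
      At lime: go right to kale.
        Visit kale.
        At kale: go left to fern.
          Visit fern.
          At fern: go left to reed.
            reed is a leaf — visit reed.
          At fern: no right child.
        At kale: no right child.
    At bay: go right to fir.
      fir is a leaf — visit fir.
  At fig: go right to sage.
    Visit sage.
    At sage: go left to hop.
      Visit hop.
      At hop: no left child.
      At hop: go right to aster.
        aster is a leaf — visit aster.
    At sage: go right to ivy.
      Visit ivy.
      At ivy: go left to pear.
        Visit pear.
        At pear: go left to tulip.
          tulip is a leaf — visit tulip.
        At pear: no right child.
      At ivy: go right to teak.
        Visit teak.
        At teak: go left to daisy.
          daisy is a leaf — visit daisy.
        At teak: no right child.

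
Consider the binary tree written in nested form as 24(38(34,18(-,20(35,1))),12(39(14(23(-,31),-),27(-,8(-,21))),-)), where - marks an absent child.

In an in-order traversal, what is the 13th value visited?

In-order visits the left subtree, then the node, then the right subtree.
At 24: go left to 38.
  At 38: go left to 34.
    34 is a leaf — visit 34.
  Visit 38.
  At 38: go right to 18.
    At 18: no left child.
    Visit 18.
    At 18: go right to 20.
      At 20: go left to 35.
        35 is a leaf — visit 35.
      Visit 20.
      At 20: go right to 1.
        1 is a leaf — visit 1.
Visit 24.
At 24: go right to 12.
  At 12: go left to 39.
    At 39: go left to 14.
      At 14: go left to 23.
        At 23: no left child.
        Visit 23.
        At 23: go right to 31.
          31 is a leaf — visit 31.
      Visit 14.
      At 14: no right child.
    Visit 39.
    At 39: go right to 27.
      At 27: no left child.
      Visit 27.
      At 27: go right to 8.
        At 8: no left child.
        Visit 8.
        At 8: go right to 21.
          21 is a leaf — visit 21.
  Visit 12.
  At 12: no right child.
Full in-order sequence: 34, 38, 18, 35, 20, 1, 24, 23, 31, 14, 39, 27, 8, 21, 12.

8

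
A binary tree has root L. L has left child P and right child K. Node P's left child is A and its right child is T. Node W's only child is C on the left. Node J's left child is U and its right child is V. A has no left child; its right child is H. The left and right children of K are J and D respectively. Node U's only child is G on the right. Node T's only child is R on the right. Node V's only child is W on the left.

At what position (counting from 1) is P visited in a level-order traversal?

Level-order visits nodes level by level from the root, left to right within each level.
Level 0: L
Level 1: P, K
Level 2: A, T, J, D
Level 3: H, R, U, V
Level 4: G, W
Level 5: C
Full level-order sequence: L, P, K, A, T, J, D, H, R, U, V, G, W, C.

2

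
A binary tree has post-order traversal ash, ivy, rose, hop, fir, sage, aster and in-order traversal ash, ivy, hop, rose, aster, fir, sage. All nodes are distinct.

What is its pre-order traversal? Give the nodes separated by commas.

The last element of post-order is the root; it splits in-order into left and right subtrees.
Root aster: left subtree has 4 nodes {ash, ivy, hop, rose}, right has 2 {fir, sage}.
  Root hop: left subtree has 2 nodes {ash, ivy}, right has 1 {rose}.
    Root ivy: left subtree has 1 node {ash}, right has 0 { }.
  Root sage: left subtree has 1 node {fir}, right has 0 { }.

aster, hop, ivy, ash, rose, sage, fir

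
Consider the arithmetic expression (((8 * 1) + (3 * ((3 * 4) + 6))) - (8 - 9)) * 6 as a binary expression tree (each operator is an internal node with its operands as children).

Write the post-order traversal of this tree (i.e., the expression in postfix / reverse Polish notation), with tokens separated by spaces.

Post-order on an expression tree gives postfix notation: for each operator, emit left operand, right operand, then the operator.

8 1 * 3 3 4 * 6 + * + 8 9 - - 6 *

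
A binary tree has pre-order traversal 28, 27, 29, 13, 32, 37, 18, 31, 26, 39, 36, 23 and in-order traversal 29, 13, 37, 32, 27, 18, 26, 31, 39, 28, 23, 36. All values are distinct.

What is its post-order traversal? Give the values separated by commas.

37, 32, 13, 29, 26, 39, 31, 18, 27, 23, 36, 28

The first element of pre-order is the root; it splits in-order into left and right subtrees.
Root 28: left subtree has 9 nodes {29, 13, 37, 32, 27, 18, 26, 31, 39}, right has 2 {23, 36}.
  Root 27: left subtree has 4 nodes {29, 13, 37, 32}, right has 4 {18, 26, 31, 39}.
    Root 29: left subtree has 0 nodes { }, right has 3 {13, 37, 32}.
      Root 13: left subtree has 0 nodes { }, right has 2 {37, 32}.
        Root 32: left subtree has 1 node {37}, right has 0 { }.
    Root 18: left subtree has 0 nodes { }, right has 3 {26, 31, 39}.
      Root 31: left subtree has 1 node {26}, right has 1 {39}.
  Root 36: left subtree has 1 node {23}, right has 0 { }.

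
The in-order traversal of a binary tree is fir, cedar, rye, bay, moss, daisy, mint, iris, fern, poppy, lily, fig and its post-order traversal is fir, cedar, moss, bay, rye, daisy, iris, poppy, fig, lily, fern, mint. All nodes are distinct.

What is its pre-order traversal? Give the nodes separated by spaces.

mint daisy rye cedar fir bay moss fern iris lily poppy fig

The last element of post-order is the root; it splits in-order into left and right subtrees.
Root mint: left subtree has 6 nodes {fir, cedar, rye, bay, moss, daisy}, right has 5 {iris, fern, poppy, lily, fig}.
  Root daisy: left subtree has 5 nodes {fir, cedar, rye, bay, moss}, right has 0 { }.
    Root rye: left subtree has 2 nodes {fir, cedar}, right has 2 {bay, moss}.
      Root cedar: left subtree has 1 node {fir}, right has 0 { }.
      Root bay: left subtree has 0 nodes { }, right has 1 {moss}.
  Root fern: left subtree has 1 node {iris}, right has 3 {poppy, lily, fig}.
    Root lily: left subtree has 1 node {poppy}, right has 1 {fig}.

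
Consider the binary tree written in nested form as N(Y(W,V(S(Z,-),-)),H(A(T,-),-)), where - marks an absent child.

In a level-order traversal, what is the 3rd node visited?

H

Level-order visits nodes level by level from the root, left to right within each level.
Level 0: N
Level 1: Y, H
Level 2: W, V, A
Level 3: S, T
Level 4: Z
Full level-order sequence: N, Y, H, W, V, A, S, T, Z.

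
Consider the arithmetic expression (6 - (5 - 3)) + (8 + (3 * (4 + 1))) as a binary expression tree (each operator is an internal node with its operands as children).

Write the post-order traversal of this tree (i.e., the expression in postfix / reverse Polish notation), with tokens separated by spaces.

Post-order on an expression tree gives postfix notation: for each operator, emit left operand, right operand, then the operator.

6 5 3 - - 8 3 4 1 + * + +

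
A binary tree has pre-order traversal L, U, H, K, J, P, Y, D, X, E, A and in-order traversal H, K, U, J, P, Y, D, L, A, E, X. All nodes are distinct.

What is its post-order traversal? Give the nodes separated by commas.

The first element of pre-order is the root; it splits in-order into left and right subtrees.
Root L: left subtree has 7 nodes {H, K, U, J, P, Y, D}, right has 3 {A, E, X}.
  Root U: left subtree has 2 nodes {H, K}, right has 4 {J, P, Y, D}.
    Root H: left subtree has 0 nodes { }, right has 1 {K}.
    Root J: left subtree has 0 nodes { }, right has 3 {P, Y, D}.
      Root P: left subtree has 0 nodes { }, right has 2 {Y, D}.
        Root Y: left subtree has 0 nodes { }, right has 1 {D}.
  Root X: left subtree has 2 nodes {A, E}, right has 0 { }.
    Root E: left subtree has 1 node {A}, right has 0 { }.

K, H, D, Y, P, J, U, A, E, X, L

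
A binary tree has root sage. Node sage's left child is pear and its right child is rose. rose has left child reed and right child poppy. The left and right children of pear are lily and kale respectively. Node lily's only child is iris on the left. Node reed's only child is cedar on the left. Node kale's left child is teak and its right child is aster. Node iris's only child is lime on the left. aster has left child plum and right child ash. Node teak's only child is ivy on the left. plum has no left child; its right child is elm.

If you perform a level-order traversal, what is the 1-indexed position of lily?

4

Level-order visits nodes level by level from the root, left to right within each level.
Level 0: sage
Level 1: pear, rose
Level 2: lily, kale, reed, poppy
Level 3: iris, teak, aster, cedar
Level 4: lime, ivy, plum, ash
Level 5: elm
Full level-order sequence: sage, pear, rose, lily, kale, reed, poppy, iris, teak, aster, cedar, lime, ivy, plum, ash, elm.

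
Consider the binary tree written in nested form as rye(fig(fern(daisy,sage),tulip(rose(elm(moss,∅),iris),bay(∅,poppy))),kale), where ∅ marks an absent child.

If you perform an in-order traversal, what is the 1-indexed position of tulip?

9

In-order visits the left subtree, then the node, then the right subtree.
At rye: go left to fig.
  At fig: go left to fern.
    At fern: go left to daisy.
      daisy is a leaf — visit daisy.
    Visit fern.
    At fern: go right to sage.
      sage is a leaf — visit sage.
  Visit fig.
  At fig: go right to tulip.
    At tulip: go left to rose.
      At rose: go left to elm.
        At elm: go left to moss.
          moss is a leaf — visit moss.
        Visit elm.
        At elm: no right child.
      Visit rose.
      At rose: go right to iris.
        iris is a leaf — visit iris.
    Visit tulip.
    At tulip: go right to bay.
      At bay: no left child.
      Visit bay.
      At bay: go right to poppy.
        poppy is a leaf — visit poppy.
Visit rye.
At rye: go right to kale.
  kale is a leaf — visit kale.
Full in-order sequence: daisy, fern, sage, fig, moss, elm, rose, iris, tulip, bay, poppy, rye, kale.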